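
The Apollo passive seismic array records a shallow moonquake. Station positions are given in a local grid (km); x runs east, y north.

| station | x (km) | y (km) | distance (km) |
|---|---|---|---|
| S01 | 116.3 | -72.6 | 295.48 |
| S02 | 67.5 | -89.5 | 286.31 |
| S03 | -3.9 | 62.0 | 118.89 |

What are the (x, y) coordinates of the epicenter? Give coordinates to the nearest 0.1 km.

x ≈ -50.2 km, y ≈ 171.5 km

Circle about each station: (x − 116.3)² + (y + 72.6)² = 295.48²; (x − 67.5)² + (y + 89.5)² = 286.31²; (x + 3.9)² + (y − 62.0)² = 118.89².
Subtracting pairs of circle equations eliminates x²+y² and gives linear equations (the radical axes):
-97.6 x − 33.8 y = -894.94
-240.4 x + 269.2 y = 58236.36
Solving the 2×2 system: x ≈ -50.2, y ≈ 171.5 km.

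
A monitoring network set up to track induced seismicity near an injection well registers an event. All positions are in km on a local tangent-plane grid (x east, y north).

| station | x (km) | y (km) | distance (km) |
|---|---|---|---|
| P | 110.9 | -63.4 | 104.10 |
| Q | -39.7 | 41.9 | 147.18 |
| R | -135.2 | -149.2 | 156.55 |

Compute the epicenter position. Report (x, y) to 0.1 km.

12.0 km east, -95.9 km north

Circle about each station: (x − 110.9)² + (y + 63.4)² = 104.10²; (x + 39.7)² + (y − 41.9)² = 147.18²; (x + 135.2)² + (y + 149.2)² = 156.55².
Subtracting pairs of circle equations eliminates x²+y² and gives linear equations (the radical axes):
-301.2 x + 210.6 y = -23811.81
-492.2 x − 171.6 y = 10550.22
Solving the 2×2 system: x ≈ 12.0, y ≈ -95.9 km.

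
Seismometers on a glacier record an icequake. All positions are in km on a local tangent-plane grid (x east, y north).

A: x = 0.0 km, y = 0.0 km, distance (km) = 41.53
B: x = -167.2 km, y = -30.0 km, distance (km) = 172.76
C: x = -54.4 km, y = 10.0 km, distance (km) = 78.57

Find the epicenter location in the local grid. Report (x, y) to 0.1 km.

x ≈ 5.2 km, y ≈ -41.2 km

Circle about each station: x² + y² = 41.53²; (x + 167.2)² + (y + 30.0)² = 172.76²; (x + 54.4)² + (y − 10.0)² = 78.57².
Subtracting the A equation from the B and C equations removes the quadratic terms:
-334.4 x − 60.0 y = 734.56
-108.8 x + 20.0 y = -1389.14
Solving the 2×2 system: x ≈ 5.2, y ≈ -41.2 km.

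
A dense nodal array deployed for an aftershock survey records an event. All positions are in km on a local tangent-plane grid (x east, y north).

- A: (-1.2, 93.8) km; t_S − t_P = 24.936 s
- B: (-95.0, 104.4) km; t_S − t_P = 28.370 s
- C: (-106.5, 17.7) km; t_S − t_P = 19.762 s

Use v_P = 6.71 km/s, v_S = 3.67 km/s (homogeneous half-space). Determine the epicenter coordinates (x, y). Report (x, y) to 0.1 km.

(-7.5, -108.1)

Distance from S−P lag: d = Δt · v_P v_S / (v_P − v_S) = Δt · (6.71·3.67)/(6.71−3.67) ≈ 8.1006·Δt.
So d_A = 202.00, d_B = 229.81, d_C = 160.08 km.
Circle about each station: (x + 1.2)² + (y − 93.8)² = 202.00²; (x + 95.0)² + (y − 104.4)² = 229.81²; (x + 106.5)² + (y − 17.7)² = 160.08².
Subtracting the A equation from the B and C equations removes the quadratic terms:
-187.6 x + 21.2 y = -884.16
-210.6 x − 152.2 y = 18034.05
Solving the 2×2 system: x ≈ -7.5, y ≈ -108.1 km.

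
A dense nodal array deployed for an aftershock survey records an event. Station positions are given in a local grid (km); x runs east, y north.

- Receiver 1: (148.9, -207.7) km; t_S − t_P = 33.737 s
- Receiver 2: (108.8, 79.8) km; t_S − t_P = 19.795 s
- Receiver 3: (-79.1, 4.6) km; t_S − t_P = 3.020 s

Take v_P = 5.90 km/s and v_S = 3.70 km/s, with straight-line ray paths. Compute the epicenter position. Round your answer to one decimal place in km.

Distance from S−P lag: d = Δt · v_P v_S / (v_P − v_S) = Δt · (5.90·3.70)/(5.90−3.70) ≈ 9.9227·Δt.
So d_Receiver 1 = 334.76, d_Receiver 2 = 196.42, d_Receiver 3 = 29.97 km.
Circle about each station: (x − 148.9)² + (y + 207.7)² = 334.76²; (x − 108.8)² + (y − 79.8)² = 196.42²; (x + 79.1)² + (y − 4.6)² = 29.97².
Subtracting pairs of circle equations eliminates x²+y² and gives linear equations (the radical axes):
-80.2 x + 575.0 y = 26378.42
-456.0 x + 424.6 y = 52133.53
Solving the 2×2 system: x ≈ -82.3, y ≈ 34.4 km.

(-82.3, 34.4)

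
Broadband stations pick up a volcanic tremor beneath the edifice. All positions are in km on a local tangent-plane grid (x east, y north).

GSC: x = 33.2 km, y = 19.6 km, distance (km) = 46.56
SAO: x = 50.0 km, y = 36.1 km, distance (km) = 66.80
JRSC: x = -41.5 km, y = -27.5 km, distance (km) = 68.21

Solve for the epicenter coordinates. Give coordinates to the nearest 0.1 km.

Circle about each station: (x − 33.2)² + (y − 19.6)² = 46.56²; (x − 50.0)² + (y − 36.1)² = 66.80²; (x + 41.5)² + (y + 27.5)² = 68.21².
Subtracting the GSC equation from the SAO and JRSC equations removes the quadratic terms:
33.6 x + 33.0 y = 22.40
-149.4 x − 94.2 y = -1492.67
Solving the 2×2 system: x ≈ 26.7, y ≈ -26.5 km.

x ≈ 26.7 km, y ≈ -26.5 km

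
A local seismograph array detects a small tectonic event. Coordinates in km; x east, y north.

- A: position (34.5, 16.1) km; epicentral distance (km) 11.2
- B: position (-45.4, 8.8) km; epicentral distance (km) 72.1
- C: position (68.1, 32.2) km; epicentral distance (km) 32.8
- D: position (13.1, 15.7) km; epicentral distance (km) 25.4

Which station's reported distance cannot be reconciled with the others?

B

Solve using three stations at a time. Using A, C, D (subtract circle equations pairwise → linear system) gives (x, y) ≈ (35.7, 27.1).
Distances from that point to each station vs reported:
  A: calculated 11.1 vs reported 11.2 → residual 0.1 km
  B: calculated 83.2 vs reported 72.1 → residual 11.1 km
  C: calculated 32.8 vs reported 32.8 → residual 0.0 km
  D: calculated 25.4 vs reported 25.4 → residual 0.0 km
A, C, D are mutually consistent (residuals ≈ 0); B is off by 11.1 km.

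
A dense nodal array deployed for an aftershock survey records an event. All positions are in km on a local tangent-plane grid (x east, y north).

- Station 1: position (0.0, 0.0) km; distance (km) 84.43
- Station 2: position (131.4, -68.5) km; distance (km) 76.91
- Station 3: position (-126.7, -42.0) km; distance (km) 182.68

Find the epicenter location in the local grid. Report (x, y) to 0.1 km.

Circle about each station: x² + y² = 84.43²; (x − 131.4)² + (y + 68.5)² = 76.91²; (x + 126.7)² + (y + 42.0)² = 182.68².
Subtracting pairs of circle equations eliminates x²+y² and gives linear equations (the radical axes):
262.8 x − 137.0 y = 23171.49
-253.4 x − 84.0 y = -8426.67
Solving the 2×2 system: x ≈ 54.6, y ≈ -64.4 km.

54.6 km east, -64.4 km north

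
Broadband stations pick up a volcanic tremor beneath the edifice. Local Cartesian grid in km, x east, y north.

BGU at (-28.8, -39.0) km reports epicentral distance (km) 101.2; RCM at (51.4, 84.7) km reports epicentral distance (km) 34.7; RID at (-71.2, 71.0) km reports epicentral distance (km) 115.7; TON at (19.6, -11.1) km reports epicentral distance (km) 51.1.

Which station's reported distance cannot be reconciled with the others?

Solve using three stations at a time. Using BGU, RID, TON (subtract circle equations pairwise → linear system) gives (x, y) ≈ (39.0, 36.0).
Distances from that point to each station vs reported:
  BGU: calculated 101.1 vs reported 101.2 → residual 0.1 km
  RCM: calculated 50.2 vs reported 34.7 → residual 15.5 km
  RID: calculated 115.6 vs reported 115.7 → residual 0.1 km
  TON: calculated 51.0 vs reported 51.1 → residual 0.1 km
BGU, RID, TON are mutually consistent (residuals ≈ 0); RCM is off by 15.5 km.

RCM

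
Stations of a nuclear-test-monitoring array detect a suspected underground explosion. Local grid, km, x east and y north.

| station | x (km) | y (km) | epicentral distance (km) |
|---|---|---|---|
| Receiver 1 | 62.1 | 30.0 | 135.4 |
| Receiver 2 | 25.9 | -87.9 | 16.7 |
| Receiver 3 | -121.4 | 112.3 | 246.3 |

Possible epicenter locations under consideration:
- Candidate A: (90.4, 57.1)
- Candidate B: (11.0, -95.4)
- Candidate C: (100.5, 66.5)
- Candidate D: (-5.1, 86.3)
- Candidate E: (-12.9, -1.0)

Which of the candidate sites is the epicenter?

Candidate B

For each candidate, compare |candidate − station| to the reported distance:
Candidate A: residuals Receiver 1 96.2, Receiver 2 142.0, Receiver 3 27.4 → max 142.0 km
Candidate B: residuals Receiver 1 0.0, Receiver 2 0.0, Receiver 3 0.0 → max 0.0 km
Candidate C: residuals Receiver 1 82.4, Receiver 2 154.8, Receiver 3 19.7 → max 154.8 km
Candidate D: residuals Receiver 1 47.7, Receiver 2 160.2, Receiver 3 127.1 → max 160.2 km
Candidate E: residuals Receiver 1 54.2, Receiver 2 78.5, Receiver 3 89.4 → max 89.4 km
Only Candidate B has all residuals ≈ 0.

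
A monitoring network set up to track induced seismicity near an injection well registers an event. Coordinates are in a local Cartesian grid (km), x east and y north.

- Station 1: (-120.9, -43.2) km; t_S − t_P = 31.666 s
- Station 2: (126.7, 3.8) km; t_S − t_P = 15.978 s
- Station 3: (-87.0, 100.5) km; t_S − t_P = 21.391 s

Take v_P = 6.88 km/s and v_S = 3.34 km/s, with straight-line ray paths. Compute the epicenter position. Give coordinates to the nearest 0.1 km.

(49.0, 72.5)

Distance from S−P lag: d = Δt · v_P v_S / (v_P − v_S) = Δt · (6.88·3.34)/(6.88−3.34) ≈ 6.4913·Δt.
So d_Station 1 = 205.55, d_Station 2 = 103.72, d_Station 3 = 138.86 km.
Circle about each station: (x + 120.9)² + (y + 43.2)² = 205.55²; (x − 126.7)² + (y − 3.8)² = 103.72²; (x + 87.0)² + (y − 100.5)² = 138.86².
Subtracting pairs of circle equations eliminates x²+y² and gives linear equations (the radical axes):
495.2 x + 94.0 y = 31077.24
67.8 x + 287.4 y = 24154.90
Solving the 2×2 system: x ≈ 49.0, y ≈ 72.5 km.
Check against Station 1 (with the unrounded x, y): √((x + 120.9)²+(y + 43.2)²) = 205.54 ≈ 205.55 km. ✓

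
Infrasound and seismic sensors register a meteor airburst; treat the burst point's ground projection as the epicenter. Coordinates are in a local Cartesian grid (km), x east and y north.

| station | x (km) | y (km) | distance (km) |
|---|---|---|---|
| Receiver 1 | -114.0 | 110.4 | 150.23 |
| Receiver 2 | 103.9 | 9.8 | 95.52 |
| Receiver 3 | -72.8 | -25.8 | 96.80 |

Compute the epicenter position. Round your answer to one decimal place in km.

9.6 km east, 25.0 km north

Circle about each station: (x + 114.0)² + (y − 110.4)² = 150.23²; (x − 103.9)² + (y − 9.8)² = 95.52²; (x + 72.8)² + (y + 25.8)² = 96.80².
Subtracting the Receiver 1 equation from the Receiver 2 and Receiver 3 equations removes the quadratic terms:
435.8 x − 201.2 y = -847.93
82.4 x − 272.4 y = -6019.87
Solving the 2×2 system: x ≈ 9.6, y ≈ 25.0 km.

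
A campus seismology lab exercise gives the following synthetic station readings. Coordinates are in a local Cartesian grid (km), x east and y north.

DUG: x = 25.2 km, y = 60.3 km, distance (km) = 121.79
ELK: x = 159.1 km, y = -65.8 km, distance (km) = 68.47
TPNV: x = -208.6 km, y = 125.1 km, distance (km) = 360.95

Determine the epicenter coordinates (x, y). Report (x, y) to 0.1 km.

Circle about each station: (x − 25.2)² + (y − 60.3)² = 121.79²; (x − 159.1)² + (y + 65.8)² = 68.47²; (x + 208.6)² + (y − 125.1)² = 360.95².
Subtracting the DUG equation from the ELK and TPNV equations removes the quadratic terms:
267.8 x − 252.2 y = 35515.98
-467.6 x + 129.6 y = -60559.26
Solving the 2×2 system: x ≈ 128.2, y ≈ -4.7 km.

(128.2, -4.7)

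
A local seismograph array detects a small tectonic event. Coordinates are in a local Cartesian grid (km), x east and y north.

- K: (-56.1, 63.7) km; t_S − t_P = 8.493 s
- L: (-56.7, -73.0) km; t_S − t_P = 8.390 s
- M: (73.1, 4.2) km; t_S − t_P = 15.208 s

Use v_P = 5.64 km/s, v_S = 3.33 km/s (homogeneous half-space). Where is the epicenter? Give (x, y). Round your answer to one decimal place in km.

Distance from S−P lag: d = Δt · v_P v_S / (v_P − v_S) = Δt · (5.64·3.33)/(5.64−3.33) ≈ 8.1304·Δt.
So d_K = 69.05, d_L = 68.21, d_M = 123.65 km.
Circle about each station: (x + 56.1)² + (y − 63.7)² = 69.05²; (x + 56.7)² + (y + 73.0)² = 68.21²; (x − 73.1)² + (y − 4.2)² = 123.65².
Subtracting pairs of circle equations eliminates x²+y² and gives linear equations (the radical axes):
-1.2 x − 273.4 y = 1454.29
258.4 x − 119.0 y = -12365.07
Solving the 2×2 system: x ≈ -50.2, y ≈ -5.1 km.
Check against K (with the unrounded x, y): √((x + 56.1)²+(y − 63.7)²) = 69.05 ≈ 69.05 km. ✓

-50.2 km east, -5.1 km north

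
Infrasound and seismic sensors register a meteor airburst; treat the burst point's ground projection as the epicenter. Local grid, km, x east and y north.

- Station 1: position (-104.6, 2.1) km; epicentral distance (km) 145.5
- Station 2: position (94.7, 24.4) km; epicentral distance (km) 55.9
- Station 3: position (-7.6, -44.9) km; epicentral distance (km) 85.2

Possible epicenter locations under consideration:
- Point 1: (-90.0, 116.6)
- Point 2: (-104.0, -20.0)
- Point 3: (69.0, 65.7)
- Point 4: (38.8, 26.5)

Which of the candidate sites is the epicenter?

For each candidate, compare |candidate − station| to the reported distance:
Point 1: residuals Station 1 30.1, Station 2 150.5, Station 3 96.1 → max 150.5 km
Point 2: residuals Station 1 123.4, Station 2 147.7, Station 3 14.4 → max 147.7 km
Point 3: residuals Station 1 39.4, Station 2 7.3, Station 3 49.3 → max 49.3 km
Point 4: residuals Station 1 0.0, Station 2 0.0, Station 3 0.0 → max 0.0 km
Only Point 4 has all residuals ≈ 0.

Point 4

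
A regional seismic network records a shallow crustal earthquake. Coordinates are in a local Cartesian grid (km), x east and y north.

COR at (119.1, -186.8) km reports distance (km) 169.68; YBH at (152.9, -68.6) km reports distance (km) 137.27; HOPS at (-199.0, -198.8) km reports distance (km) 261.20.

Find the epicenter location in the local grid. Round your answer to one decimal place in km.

Circle about each station: (x − 119.1)² + (y + 186.8)² = 169.68²; (x − 152.9)² + (y + 68.6)² = 137.27²; (x + 199.0)² + (y + 198.8)² = 261.20².
Subtracting the COR equation from the YBH and HOPS equations removes the quadratic terms:
67.6 x + 236.4 y = -11046.43
-636.2 x − 24.0 y = -9390.75
Solving the 2×2 system: x ≈ 16.7, y ≈ -51.5 km.
Check against COR (with the unrounded x, y): √((x − 119.1)²+(y + 186.8)²) = 169.68 ≈ 169.68 km. ✓

x ≈ 16.7 km, y ≈ -51.5 km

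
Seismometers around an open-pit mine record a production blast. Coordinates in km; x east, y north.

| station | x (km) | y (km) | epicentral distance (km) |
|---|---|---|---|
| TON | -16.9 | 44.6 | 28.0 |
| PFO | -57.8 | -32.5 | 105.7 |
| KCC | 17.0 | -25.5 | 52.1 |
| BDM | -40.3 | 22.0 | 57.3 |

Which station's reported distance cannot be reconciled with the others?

Solve using three stations at a time. Using TON, PFO, BDM (subtract circle equations pairwise → linear system) gives (x, y) ≈ (10.6, 48.0).
Distances from that point to each station vs reported:
  TON: calculated 27.7 vs reported 28.0 → residual 0.3 km
  PFO: calculated 105.6 vs reported 105.7 → residual 0.1 km
  KCC: calculated 73.7 vs reported 52.1 → residual 21.6 km
  BDM: calculated 57.2 vs reported 57.3 → residual 0.1 km
TON, PFO, BDM are mutually consistent (residuals ≈ 0); KCC is off by 21.6 km.

KCC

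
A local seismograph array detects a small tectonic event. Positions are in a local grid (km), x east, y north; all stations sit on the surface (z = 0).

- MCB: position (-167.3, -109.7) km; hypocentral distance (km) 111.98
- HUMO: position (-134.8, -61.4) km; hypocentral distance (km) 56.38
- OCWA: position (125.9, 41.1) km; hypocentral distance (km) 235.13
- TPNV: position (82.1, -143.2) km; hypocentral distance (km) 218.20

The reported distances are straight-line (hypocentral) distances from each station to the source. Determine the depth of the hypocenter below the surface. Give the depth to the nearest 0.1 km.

z ≈ 21.8 km

Each station gives a sphere (x−x_i)² + (y−y_i)² + z² = d_i² (stations at z=0).
Subtracting the MCB sphere from HUMO and OCWA: z² cancels, leaving linear equations in x and y:
65.0 x + 96.6 y = -8721.56
586.4 x + 301.6 y = -65229.96
Solving: x ≈ -99.097, y ≈ -23.605 km (keep extra digits for the depth step; rounded: -99.1, -23.6).
Then from the MCB sphere: z² = 111.98² − (x + 167.3)² − (y + 109.7)² with x = -99.097, y = -23.605, so z ≈ 21.806 ≈ 21.8 km.
Check against TPNV (with the unrounded solution): distance 218.20 ≈ 218.20 km. ✓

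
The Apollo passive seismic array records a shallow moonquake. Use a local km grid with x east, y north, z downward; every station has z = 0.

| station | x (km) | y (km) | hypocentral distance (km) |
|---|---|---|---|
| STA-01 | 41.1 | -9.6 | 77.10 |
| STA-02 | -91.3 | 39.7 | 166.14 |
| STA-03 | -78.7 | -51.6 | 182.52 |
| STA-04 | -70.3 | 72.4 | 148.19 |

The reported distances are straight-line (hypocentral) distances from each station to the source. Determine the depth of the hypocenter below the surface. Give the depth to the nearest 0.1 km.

Each station gives a sphere (x−x_i)² + (y−y_i)² + z² = d_i² (stations at z=0).
Subtracting the STA-01 sphere from STA-02 and STA-03: z² cancels, leaving linear equations in x and y:
-264.8 x + 98.6 y = -13527.68
-239.6 x − 84.0 y = -20294.26
Solving: x ≈ 68.400, y ≈ 46.496 km (keep extra digits for the depth step; rounded: 68.4, 46.5).
Then from the STA-01 sphere: z² = 77.10² − (x − 41.1)² − (y + 9.6)² with x = 68.400, y = 46.496, so z ≈ 45.303 ≈ 45.3 km.

45.3 km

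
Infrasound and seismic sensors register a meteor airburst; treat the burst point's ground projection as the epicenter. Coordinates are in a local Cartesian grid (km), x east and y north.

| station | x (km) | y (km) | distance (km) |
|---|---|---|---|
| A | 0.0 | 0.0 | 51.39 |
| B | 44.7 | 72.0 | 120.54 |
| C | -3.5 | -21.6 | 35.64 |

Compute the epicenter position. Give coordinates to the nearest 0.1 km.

22.1 km east, -46.4 km north

Circle about each station: x² + y² = 51.39²; (x − 44.7)² + (y − 72.0)² = 120.54²; (x + 3.5)² + (y + 21.6)² = 35.64².
Subtracting the A equation from the B and C equations removes the quadratic terms:
89.4 x + 144.0 y = -4706.87
-7.0 x − 43.2 y = 1849.53
Solving the 2×2 system: x ≈ 22.1, y ≈ -46.4 km.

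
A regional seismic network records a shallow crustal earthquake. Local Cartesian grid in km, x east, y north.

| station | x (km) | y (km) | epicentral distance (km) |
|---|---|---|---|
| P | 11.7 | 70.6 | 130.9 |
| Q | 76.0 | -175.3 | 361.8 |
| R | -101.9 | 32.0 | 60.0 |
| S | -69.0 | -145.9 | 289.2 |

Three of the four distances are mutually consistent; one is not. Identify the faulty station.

Solve using three stations at a time. Using P, Q, S (subtract circle equations pairwise → linear system) gives (x, y) ≈ (-98.2, 141.8).
Distances from that point to each station vs reported:
  P: calculated 130.9 vs reported 130.9 → residual 0.0 km
  Q: calculated 361.8 vs reported 361.8 → residual 0.0 km
  R: calculated 109.9 vs reported 60.0 → residual 49.9 km
  S: calculated 289.2 vs reported 289.2 → residual 0.0 km
P, Q, S are mutually consistent (residuals ≈ 0); R is off by 49.9 km.

R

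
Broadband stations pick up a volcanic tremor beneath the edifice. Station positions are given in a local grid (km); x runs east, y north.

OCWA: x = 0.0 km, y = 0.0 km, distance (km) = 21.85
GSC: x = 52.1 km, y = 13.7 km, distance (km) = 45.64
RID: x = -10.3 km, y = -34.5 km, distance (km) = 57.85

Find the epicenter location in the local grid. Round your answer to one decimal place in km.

(7.0, 20.7)

Circle about each station: x² + y² = 21.85²; (x − 52.1)² + (y − 13.7)² = 45.64²; (x + 10.3)² + (y + 34.5)² = 57.85².
Subtracting the OCWA equation from the GSC and RID equations removes the quadratic terms:
104.2 x + 27.4 y = 1296.51
-20.6 x − 69.0 y = -1572.86
Solving the 2×2 system: x ≈ 7.0, y ≈ 20.7 km.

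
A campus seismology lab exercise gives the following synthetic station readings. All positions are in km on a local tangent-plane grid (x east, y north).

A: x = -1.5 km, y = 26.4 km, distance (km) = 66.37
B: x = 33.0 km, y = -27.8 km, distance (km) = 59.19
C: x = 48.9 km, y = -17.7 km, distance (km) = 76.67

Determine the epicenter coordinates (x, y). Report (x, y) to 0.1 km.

Circle about each station: (x + 1.5)² + (y − 26.4)² = 66.37²; (x − 33.0)² + (y + 27.8)² = 59.19²; (x − 48.9)² + (y + 17.7)² = 76.67².
Subtracting the A equation from the B and C equations removes the quadratic terms:
69.0 x − 108.4 y = 2064.15
100.8 x − 88.2 y = 531.98
Solving the 2×2 system: x ≈ -25.7, y ≈ -35.4 km.

-25.7 km east, -35.4 km north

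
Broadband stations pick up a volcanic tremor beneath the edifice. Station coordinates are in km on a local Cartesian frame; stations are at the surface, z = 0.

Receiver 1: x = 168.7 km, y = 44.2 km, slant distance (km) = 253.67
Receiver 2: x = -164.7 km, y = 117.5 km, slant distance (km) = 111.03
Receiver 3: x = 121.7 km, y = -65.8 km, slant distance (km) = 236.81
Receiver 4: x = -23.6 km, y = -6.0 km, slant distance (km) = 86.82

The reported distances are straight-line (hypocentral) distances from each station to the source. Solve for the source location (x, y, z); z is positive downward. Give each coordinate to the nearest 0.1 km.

(-83.0, 49.1, 31.2)

Each station gives a sphere (x−x_i)² + (y−y_i)² + z² = d_i² (stations at z=0).
Subtracting the Receiver 1 sphere from Receiver 2 and Receiver 3: z² cancels, leaving linear equations in x and y:
-666.8 x + 146.6 y = 62539.82
-94.0 x − 220.0 y = -3003.31
Solving: x ≈ -82.993, y ≈ 49.112 km (keep extra digits for the depth step; rounded: -83.0, 49.1).
Then from the Receiver 1 sphere: z² = 253.67² − (x − 168.7)² − (y − 44.2)² with x = -82.993, y = 49.112, so z ≈ 31.225 ≈ 31.2 km.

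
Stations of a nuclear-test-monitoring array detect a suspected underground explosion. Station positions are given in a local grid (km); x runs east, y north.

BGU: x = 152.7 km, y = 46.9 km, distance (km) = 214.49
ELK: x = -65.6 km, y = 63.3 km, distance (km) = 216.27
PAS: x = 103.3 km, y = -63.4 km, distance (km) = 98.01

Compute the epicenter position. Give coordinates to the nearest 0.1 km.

(31.4, -130.0)

Circle about each station: (x − 152.7)² + (y − 46.9)² = 214.49²; (x + 65.6)² + (y − 63.3)² = 216.27²; (x − 103.3)² + (y + 63.4)² = 98.01².
Subtracting the BGU equation from the ELK and PAS equations removes the quadratic terms:
-436.6 x + 32.8 y = -17973.40
-98.8 x − 220.6 y = 25573.55
Solving the 2×2 system: x ≈ 31.4, y ≈ -130.0 km.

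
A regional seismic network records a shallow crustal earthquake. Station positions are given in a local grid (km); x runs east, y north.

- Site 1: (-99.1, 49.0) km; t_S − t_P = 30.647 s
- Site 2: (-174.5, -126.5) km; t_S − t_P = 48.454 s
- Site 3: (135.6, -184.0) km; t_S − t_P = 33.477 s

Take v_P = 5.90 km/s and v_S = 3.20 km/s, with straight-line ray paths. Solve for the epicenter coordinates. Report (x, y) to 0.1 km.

Distance from S−P lag: d = Δt · v_P v_S / (v_P − v_S) = Δt · (5.90·3.20)/(5.90−3.20) ≈ 6.9926·Δt.
So d_Site 1 = 214.30, d_Site 2 = 338.82, d_Site 3 = 234.09 km.
Circle about each station: (x + 99.1)² + (y − 49.0)² = 214.30²; (x + 174.5)² + (y + 126.5)² = 338.82²; (x − 135.6)² + (y + 184.0)² = 234.09².
Subtracting the Site 1 equation from the Site 2 and Site 3 equations removes the quadratic terms:
-150.8 x − 351.0 y = -34643.81
469.4 x − 466.0 y = 31147.91
Solving the 2×2 system: x ≈ 115.2, y ≈ 49.2 km.
Check against Site 1 (with the unrounded x, y): √((x + 99.1)²+(y − 49.0)²) = 214.31 ≈ 214.30 km. ✓

115.2 km east, 49.2 km north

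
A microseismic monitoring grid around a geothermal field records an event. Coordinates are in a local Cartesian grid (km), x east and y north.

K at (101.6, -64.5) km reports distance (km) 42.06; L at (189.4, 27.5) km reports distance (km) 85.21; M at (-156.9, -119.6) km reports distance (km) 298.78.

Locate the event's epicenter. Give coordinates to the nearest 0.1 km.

Circle about each station: (x − 101.6)² + (y + 64.5)² = 42.06²; (x − 189.4)² + (y − 27.5)² = 85.21²; (x + 156.9)² + (y + 119.6)² = 298.78².
Subtracting the K equation from the L and M equations removes the quadratic terms:
175.6 x + 184.0 y = 16654.10
-517.0 x − 110.2 y = -63061.48
Solving the 2×2 system: x ≈ 128.9, y ≈ -32.5 km.

(128.9, -32.5)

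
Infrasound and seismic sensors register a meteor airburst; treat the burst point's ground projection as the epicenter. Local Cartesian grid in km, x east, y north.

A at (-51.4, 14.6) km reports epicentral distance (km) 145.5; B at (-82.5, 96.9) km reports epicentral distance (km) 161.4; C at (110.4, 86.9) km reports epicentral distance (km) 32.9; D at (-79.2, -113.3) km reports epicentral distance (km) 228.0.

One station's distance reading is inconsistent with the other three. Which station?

D

Solve using three stations at a time. Using A, B, C (subtract circle equations pairwise → linear system) gives (x, y) ≈ (78.1, 80.9).
Distances from that point to each station vs reported:
  A: calculated 145.5 vs reported 145.5 → residual 0.0 km
  B: calculated 161.4 vs reported 161.4 → residual 0.0 km
  C: calculated 32.9 vs reported 32.9 → residual 0.0 km
  D: calculated 249.9 vs reported 228.0 → residual 21.9 km
A, B, C are mutually consistent (residuals ≈ 0); D is off by 21.9 km.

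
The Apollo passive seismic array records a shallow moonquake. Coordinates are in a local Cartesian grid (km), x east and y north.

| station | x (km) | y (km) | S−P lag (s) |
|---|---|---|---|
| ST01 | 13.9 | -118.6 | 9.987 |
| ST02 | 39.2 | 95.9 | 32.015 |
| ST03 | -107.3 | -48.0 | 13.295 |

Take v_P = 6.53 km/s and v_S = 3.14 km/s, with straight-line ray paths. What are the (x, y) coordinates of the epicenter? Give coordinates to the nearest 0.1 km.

Distance from S−P lag: d = Δt · v_P v_S / (v_P − v_S) = Δt · (6.53·3.14)/(6.53−3.14) ≈ 6.0484·Δt.
So d_ST01 = 60.41, d_ST02 = 193.64, d_ST03 = 80.41 km.
Circle about each station: (x − 13.9)² + (y + 118.6)² = 60.41²; (x − 39.2)² + (y − 95.9)² = 193.64²; (x + 107.3)² + (y + 48.0)² = 80.41².
Subtracting pairs of circle equations eliminates x²+y² and gives linear equations (the radical axes):
50.6 x + 429.0 y = -37372.80
-242.4 x + 141.2 y = -3258.28
Solving the 2×2 system: x ≈ -34.9, y ≈ -83.0 km.

-34.9 km east, -83.0 km north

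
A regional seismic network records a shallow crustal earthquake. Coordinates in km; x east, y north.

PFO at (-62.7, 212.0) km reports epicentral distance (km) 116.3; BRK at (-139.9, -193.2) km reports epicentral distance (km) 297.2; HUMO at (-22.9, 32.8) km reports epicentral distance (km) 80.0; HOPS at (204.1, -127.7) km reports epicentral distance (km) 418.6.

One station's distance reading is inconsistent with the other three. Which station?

Solve using three stations at a time. Using PFO, BRK, HUMO (subtract circle equations pairwise → linear system) gives (x, y) ≈ (-71.8, 96.1).
Distances from that point to each station vs reported:
  PFO: calculated 116.3 vs reported 116.3 → residual 0.0 km
  BRK: calculated 297.2 vs reported 297.2 → residual 0.0 km
  HUMO: calculated 80.0 vs reported 80.0 → residual 0.0 km
  HOPS: calculated 355.2 vs reported 418.6 → residual 63.4 km
PFO, BRK, HUMO are mutually consistent (residuals ≈ 0); HOPS is off by 63.4 km.

HOPS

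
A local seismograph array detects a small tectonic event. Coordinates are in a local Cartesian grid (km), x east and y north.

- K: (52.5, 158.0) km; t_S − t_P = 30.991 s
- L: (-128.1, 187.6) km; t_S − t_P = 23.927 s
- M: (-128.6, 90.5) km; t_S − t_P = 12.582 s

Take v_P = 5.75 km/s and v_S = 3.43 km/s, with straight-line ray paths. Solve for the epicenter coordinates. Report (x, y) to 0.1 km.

Distance from S−P lag: d = Δt · v_P v_S / (v_P − v_S) = Δt · (5.75·3.43)/(5.75−3.43) ≈ 8.5011·Δt.
So d_K = 263.46, d_L = 203.41, d_M = 106.96 km.
Circle about each station: (x − 52.5)² + (y − 158.0)² = 263.46²; (x + 128.1)² + (y − 187.6)² = 203.41²; (x + 128.6)² + (y − 90.5)² = 106.96².
Subtracting the K equation from the L and M equations removes the quadratic terms:
-361.2 x + 59.2 y = 51918.66
-362.2 x − 135.0 y = 54978.69
Solving the 2×2 system: x ≈ -146.2, y ≈ -15.0 km.

-146.2 km east, -15.0 km north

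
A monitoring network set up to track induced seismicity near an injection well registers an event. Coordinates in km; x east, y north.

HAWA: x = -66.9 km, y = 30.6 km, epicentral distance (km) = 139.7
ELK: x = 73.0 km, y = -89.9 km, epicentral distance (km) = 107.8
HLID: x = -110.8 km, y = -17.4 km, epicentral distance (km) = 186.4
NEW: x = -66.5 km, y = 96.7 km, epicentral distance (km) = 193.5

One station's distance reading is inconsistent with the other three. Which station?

NEW

Solve using three stations at a time. Using HAWA, ELK, HLID (subtract circle equations pairwise → linear system) gives (x, y) ≈ (72.2, 17.9).
Distances from that point to each station vs reported:
  HAWA: calculated 139.7 vs reported 139.7 → residual 0.0 km
  ELK: calculated 107.8 vs reported 107.8 → residual 0.0 km
  HLID: calculated 186.4 vs reported 186.4 → residual 0.0 km
  NEW: calculated 159.5 vs reported 193.5 → residual 34.0 km
HAWA, ELK, HLID are mutually consistent (residuals ≈ 0); NEW is off by 34.0 km.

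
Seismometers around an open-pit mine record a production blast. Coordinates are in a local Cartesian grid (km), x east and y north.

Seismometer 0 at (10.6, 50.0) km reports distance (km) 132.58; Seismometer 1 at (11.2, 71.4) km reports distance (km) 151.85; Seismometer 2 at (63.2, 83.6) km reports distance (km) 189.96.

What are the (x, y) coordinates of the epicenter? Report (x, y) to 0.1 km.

(-54.5, -65.5)

Circle about each station: (x − 10.6)² + (y − 50.0)² = 132.58²; (x − 11.2)² + (y − 71.4)² = 151.85²; (x − 63.2)² + (y − 83.6)² = 189.96².
Subtracting the Seismometer 0 equation from the Seismometer 1 and Seismometer 2 equations removes the quadratic terms:
1.2 x + 42.8 y = -2869.93
105.2 x + 67.2 y = -10136.51
Solving the 2×2 system: x ≈ -54.5, y ≈ -65.5 km.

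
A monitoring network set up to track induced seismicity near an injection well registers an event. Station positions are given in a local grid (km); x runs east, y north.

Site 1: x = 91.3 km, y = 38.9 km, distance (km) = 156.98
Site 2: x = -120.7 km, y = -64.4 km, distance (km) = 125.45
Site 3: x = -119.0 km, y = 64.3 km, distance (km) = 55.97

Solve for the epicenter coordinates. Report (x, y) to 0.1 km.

Circle about each station: (x − 91.3)² + (y − 38.9)² = 156.98²; (x + 120.7)² + (y + 64.4)² = 125.45²; (x + 119.0)² + (y − 64.3)² = 55.97².
Subtracting the Site 1 equation from the Site 2 and Site 3 equations removes the quadratic terms:
-424.0 x − 206.6 y = 17771.97
-420.6 x + 50.8 y = 29956.67
Solving the 2×2 system: x ≈ -65.4, y ≈ 48.2 km.
Check against Site 1 (with the unrounded x, y): √((x − 91.3)²+(y − 38.9)²) = 156.98 ≈ 156.98 km. ✓

(-65.4, 48.2)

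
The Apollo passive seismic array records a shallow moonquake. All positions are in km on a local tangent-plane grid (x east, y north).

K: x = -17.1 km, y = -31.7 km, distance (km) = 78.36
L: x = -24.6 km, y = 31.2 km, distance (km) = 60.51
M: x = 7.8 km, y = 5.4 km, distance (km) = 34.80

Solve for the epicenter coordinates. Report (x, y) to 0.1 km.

35.7 km east, 26.2 km north

Circle about each station: (x + 17.1)² + (y + 31.7)² = 78.36²; (x + 24.6)² + (y − 31.2)² = 60.51²; (x − 7.8)² + (y − 5.4)² = 34.80².
Subtracting the K equation from the L and M equations removes the quadratic terms:
-15.0 x + 125.8 y = 2760.13
49.8 x + 74.2 y = 3721.95
Solving the 2×2 system: x ≈ 35.7, y ≈ 26.2 km.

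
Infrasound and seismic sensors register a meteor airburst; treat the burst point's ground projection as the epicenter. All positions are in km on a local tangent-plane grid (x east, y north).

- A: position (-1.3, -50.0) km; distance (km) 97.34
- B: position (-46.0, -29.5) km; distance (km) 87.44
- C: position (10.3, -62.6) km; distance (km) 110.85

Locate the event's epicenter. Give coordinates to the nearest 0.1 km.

Circle about each station: (x + 1.3)² + (y + 50.0)² = 97.34²; (x + 46.0)² + (y + 29.5)² = 87.44²; (x − 10.3)² + (y + 62.6)² = 110.85².
Subtracting pairs of circle equations eliminates x²+y² and gives linear equations (the radical axes):
-89.4 x + 41.0 y = 2313.88
23.2 x − 25.2 y = -1289.49
Solving the 2×2 system: x ≈ -4.2, y ≈ 47.3 km.

-4.2 km east, 47.3 km north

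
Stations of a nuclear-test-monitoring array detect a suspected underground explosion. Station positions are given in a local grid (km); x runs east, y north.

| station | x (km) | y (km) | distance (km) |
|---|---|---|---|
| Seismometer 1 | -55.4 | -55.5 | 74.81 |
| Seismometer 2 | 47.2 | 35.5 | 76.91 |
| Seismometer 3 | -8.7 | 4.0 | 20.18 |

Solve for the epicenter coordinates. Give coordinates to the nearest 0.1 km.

x ≈ -26.5 km, y ≈ 13.5 km

Circle about each station: (x + 55.4)² + (y + 55.5)² = 74.81²; (x − 47.2)² + (y − 35.5)² = 76.91²; (x + 8.7)² + (y − 4.0)² = 20.18².
Subtracting pairs of circle equations eliminates x²+y² and gives linear equations (the radical axes):
205.2 x + 182.0 y = -2979.93
93.4 x + 119.0 y = -868.42
Solving the 2×2 system: x ≈ -26.5, y ≈ 13.5 km.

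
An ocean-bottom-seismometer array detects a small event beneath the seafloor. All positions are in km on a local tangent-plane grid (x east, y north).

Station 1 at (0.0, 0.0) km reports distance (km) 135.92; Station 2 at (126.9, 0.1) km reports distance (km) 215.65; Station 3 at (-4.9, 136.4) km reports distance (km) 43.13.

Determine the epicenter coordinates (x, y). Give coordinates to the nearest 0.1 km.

(-47.1, 127.5)

Circle about each station: x² + y² = 135.92²; (x − 126.9)² + (y − 0.1)² = 215.65²; (x + 4.9)² + (y − 136.4)² = 43.13².
Subtracting the Station 1 equation from the Station 2 and Station 3 equations removes the quadratic terms:
253.8 x + 0.2 y = -11927.06
-9.8 x + 272.8 y = 35243.02
Solving the 2×2 system: x ≈ -47.1, y ≈ 127.5 km.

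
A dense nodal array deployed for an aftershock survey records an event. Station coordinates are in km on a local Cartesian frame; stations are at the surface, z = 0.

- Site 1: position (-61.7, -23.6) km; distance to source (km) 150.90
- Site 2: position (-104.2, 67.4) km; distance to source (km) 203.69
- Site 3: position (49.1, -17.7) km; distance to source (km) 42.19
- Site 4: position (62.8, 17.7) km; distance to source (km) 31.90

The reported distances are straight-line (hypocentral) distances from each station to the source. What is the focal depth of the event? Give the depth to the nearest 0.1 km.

Each station gives a sphere (x−x_i)² + (y−y_i)² + z² = d_i² (stations at z=0).
Subtracting the Site 1 sphere from Site 2 and Site 3: z² cancels, leaving linear equations in x and y:
-85.0 x + 182.0 y = -7682.26
221.6 x + 11.8 y = 19351.06
Solving: x ≈ 87.398, y ≈ -1.392 km (keep extra digits for the depth step; rounded: 87.4, -1.4).
Then from the Site 1 sphere: z² = 150.90² − (x + 61.7)² − (y + 23.6)² with x = 87.398, y = -1.392, so z ≈ 6.885 ≈ 6.9 km.

depth ≈ 6.9 km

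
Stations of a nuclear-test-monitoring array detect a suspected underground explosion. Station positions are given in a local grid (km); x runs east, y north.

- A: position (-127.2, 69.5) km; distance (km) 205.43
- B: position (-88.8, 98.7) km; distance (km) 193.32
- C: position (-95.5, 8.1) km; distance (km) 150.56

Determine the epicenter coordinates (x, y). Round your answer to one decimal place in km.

Circle about each station: (x + 127.2)² + (y − 69.5)² = 205.43²; (x + 88.8)² + (y − 98.7)² = 193.32²; (x + 95.5)² + (y − 8.1)² = 150.56².
Subtracting the A equation from the B and C equations removes the quadratic terms:
76.8 x + 58.4 y = 1445.90
63.4 x − 122.8 y = 7708.94
Solving the 2×2 system: x ≈ 47.8, y ≈ -38.1 km.
Check against A (with the unrounded x, y): √((x + 127.2)²+(y − 69.5)²) = 205.43 ≈ 205.43 km. ✓

47.8 km east, -38.1 km north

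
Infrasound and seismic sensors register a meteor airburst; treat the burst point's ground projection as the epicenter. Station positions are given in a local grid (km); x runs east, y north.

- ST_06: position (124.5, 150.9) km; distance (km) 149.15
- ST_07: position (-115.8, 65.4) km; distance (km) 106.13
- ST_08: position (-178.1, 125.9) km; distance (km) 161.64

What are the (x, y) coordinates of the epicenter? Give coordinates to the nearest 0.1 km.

x ≈ -17.7 km, y ≈ 105.9 km

Circle about each station: (x − 124.5)² + (y − 150.9)² = 149.15²; (x + 115.8)² + (y − 65.4)² = 106.13²; (x + 178.1)² + (y − 125.9)² = 161.64².
Subtracting the ST_06 equation from the ST_07 and ST_08 equations removes the quadratic terms:
-480.6 x − 171.0 y = -9602.11
-605.2 x − 50.0 y = 5417.59
Solving the 2×2 system: x ≈ -17.7, y ≈ 105.9 km.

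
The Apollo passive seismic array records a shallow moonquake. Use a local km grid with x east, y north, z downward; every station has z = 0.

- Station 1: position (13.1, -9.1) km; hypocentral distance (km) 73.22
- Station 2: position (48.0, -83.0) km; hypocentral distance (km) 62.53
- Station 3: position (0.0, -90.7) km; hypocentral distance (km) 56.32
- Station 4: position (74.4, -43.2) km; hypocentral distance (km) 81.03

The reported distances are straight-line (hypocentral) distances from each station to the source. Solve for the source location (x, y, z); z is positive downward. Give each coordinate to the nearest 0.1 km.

x ≈ 12.7 km, y ≈ -64.3 km, depth ≈ 48.1 km

Each station gives a sphere (x−x_i)² + (y−y_i)² + z² = d_i² (stations at z=0).
Subtracting the Station 1 sphere from Station 2 and Station 3: z² cancels, leaving linear equations in x and y:
69.8 x − 147.8 y = 10389.75
-26.2 x − 163.2 y = 10161.30
Solving: x ≈ 12.695, y ≈ -64.301 km (keep extra digits for the depth step; rounded: 12.7, -64.3).
Then from the Station 1 sphere: z² = 73.22² − (x − 13.1)² − (y + 9.1)² with x = 12.695, y = -64.301, so z ≈ 48.103 ≈ 48.1 km.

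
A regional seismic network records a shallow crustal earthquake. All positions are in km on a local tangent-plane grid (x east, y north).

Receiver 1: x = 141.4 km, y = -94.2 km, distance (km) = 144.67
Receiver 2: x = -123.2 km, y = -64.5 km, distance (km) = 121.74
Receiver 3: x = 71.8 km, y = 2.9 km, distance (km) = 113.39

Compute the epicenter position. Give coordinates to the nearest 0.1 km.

Circle about each station: (x − 141.4)² + (y + 94.2)² = 144.67²; (x + 123.2)² + (y + 64.5)² = 121.74²; (x − 71.8)² + (y − 2.9)² = 113.39².
Subtracting the Receiver 1 equation from the Receiver 2 and Receiver 3 equations removes the quadratic terms:
-529.2 x + 59.4 y = -3420.33
-139.2 x + 194.2 y = -15631.83
Solving the 2×2 system: x ≈ -2.8, y ≈ -82.5 km.
Check against Receiver 1 (with the unrounded x, y): √((x − 141.4)²+(y + 94.2)²) = 144.67 ≈ 144.67 km. ✓

(-2.8, -82.5)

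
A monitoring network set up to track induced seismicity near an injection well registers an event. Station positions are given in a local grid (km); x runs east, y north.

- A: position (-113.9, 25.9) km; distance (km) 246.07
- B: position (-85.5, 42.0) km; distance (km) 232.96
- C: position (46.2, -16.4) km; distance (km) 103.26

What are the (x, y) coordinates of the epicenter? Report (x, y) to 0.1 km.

Circle about each station: (x + 113.9)² + (y − 25.9)² = 246.07²; (x + 85.5)² + (y − 42.0)² = 232.96²; (x − 46.2)² + (y + 16.4)² = 103.26².
Subtracting pairs of circle equations eliminates x²+y² and gives linear equations (the radical axes):
56.8 x + 32.2 y = 1710.31
320.2 x − 84.6 y = 38647.20
Solving the 2×2 system: x ≈ 91.9, y ≈ -109.0 km.
Check against A (with the unrounded x, y): √((x + 113.9)²+(y − 25.9)²) = 246.07 ≈ 246.07 km. ✓

91.9 km east, -109.0 km north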